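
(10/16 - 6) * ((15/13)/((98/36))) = -5805/2548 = -2.28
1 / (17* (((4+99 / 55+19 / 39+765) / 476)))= 5460 / 150401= 0.04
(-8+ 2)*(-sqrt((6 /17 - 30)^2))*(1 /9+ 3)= 9408 /17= 553.41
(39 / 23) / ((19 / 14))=546 / 437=1.25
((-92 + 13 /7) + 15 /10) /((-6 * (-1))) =-14.77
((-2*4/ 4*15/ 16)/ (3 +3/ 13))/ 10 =-13/ 224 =-0.06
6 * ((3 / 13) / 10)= 9 / 65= 0.14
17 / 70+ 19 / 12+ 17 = 7907 / 420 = 18.83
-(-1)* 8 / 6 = 4 / 3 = 1.33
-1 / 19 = -0.05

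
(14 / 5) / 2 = 7 / 5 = 1.40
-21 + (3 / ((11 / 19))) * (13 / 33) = -2294 / 121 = -18.96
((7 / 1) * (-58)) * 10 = -4060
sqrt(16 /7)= 4*sqrt(7) /7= 1.51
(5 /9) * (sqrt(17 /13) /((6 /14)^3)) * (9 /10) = 343 * sqrt(221) /702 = 7.26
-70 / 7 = -10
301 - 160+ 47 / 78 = 11045 / 78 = 141.60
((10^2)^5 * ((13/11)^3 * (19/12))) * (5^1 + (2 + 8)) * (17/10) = 887038750000000/1331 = 666445341848.23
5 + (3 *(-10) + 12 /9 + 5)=-56 /3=-18.67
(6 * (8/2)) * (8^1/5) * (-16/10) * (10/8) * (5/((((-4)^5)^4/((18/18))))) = -3/8589934592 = -0.00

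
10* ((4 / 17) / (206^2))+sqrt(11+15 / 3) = 721422 / 180353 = 4.00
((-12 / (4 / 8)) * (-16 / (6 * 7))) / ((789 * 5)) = 64 / 27615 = 0.00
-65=-65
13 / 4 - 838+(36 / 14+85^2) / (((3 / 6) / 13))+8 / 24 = 15714925 / 84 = 187082.44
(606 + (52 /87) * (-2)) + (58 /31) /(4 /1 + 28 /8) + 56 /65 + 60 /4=620.92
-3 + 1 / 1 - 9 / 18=-5 / 2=-2.50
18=18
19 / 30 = 0.63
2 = 2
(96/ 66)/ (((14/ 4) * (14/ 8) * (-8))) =-16/ 539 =-0.03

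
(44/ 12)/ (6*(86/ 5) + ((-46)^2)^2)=55/ 67163388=0.00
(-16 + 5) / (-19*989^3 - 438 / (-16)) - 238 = -238.00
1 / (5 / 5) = 1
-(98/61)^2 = -9604/3721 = -2.58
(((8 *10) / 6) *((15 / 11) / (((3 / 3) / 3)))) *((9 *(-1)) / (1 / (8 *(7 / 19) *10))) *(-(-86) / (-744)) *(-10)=-108360000 / 6479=-16724.80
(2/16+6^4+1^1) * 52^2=3507426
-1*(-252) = 252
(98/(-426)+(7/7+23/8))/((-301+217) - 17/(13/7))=-80743/2063544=-0.04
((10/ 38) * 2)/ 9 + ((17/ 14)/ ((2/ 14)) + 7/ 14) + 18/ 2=3088/ 171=18.06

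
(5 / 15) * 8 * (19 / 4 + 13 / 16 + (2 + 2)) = 51 / 2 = 25.50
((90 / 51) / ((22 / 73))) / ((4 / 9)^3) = 798255 / 11968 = 66.70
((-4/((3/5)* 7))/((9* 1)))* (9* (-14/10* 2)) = 8/3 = 2.67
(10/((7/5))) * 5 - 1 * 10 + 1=187/7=26.71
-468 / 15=-156 / 5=-31.20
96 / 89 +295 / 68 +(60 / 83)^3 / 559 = 10479702542539 / 1934394302516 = 5.42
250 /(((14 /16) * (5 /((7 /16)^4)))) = 8575 /4096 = 2.09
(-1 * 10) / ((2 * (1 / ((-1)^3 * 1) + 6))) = -1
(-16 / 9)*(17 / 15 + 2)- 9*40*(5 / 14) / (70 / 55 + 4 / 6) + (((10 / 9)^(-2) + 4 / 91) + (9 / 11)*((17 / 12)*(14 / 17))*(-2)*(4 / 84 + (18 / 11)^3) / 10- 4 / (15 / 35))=-1168256838187 / 14389174800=-81.19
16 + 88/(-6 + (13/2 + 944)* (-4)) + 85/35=8761/476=18.41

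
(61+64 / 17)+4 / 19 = 20987 / 323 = 64.98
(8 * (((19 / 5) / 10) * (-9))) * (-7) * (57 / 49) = 38988 / 175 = 222.79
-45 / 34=-1.32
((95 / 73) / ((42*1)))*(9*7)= 285 / 146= 1.95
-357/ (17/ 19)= -399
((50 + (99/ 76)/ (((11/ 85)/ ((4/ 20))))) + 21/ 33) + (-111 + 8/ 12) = -144671/ 2508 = -57.68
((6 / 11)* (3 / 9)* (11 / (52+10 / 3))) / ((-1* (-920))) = 3 / 76360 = 0.00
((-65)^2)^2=17850625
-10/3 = -3.33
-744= -744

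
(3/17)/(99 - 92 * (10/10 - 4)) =1/2125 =0.00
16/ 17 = 0.94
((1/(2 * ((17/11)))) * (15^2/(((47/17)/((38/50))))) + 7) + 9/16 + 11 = 29007/752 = 38.57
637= 637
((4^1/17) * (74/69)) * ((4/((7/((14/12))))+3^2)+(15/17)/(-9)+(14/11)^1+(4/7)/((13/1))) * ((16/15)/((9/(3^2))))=2631823616/898242345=2.93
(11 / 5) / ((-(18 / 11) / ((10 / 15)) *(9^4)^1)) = -121 / 885735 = -0.00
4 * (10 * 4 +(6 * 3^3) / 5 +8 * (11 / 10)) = 1624 / 5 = 324.80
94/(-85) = -94/85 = -1.11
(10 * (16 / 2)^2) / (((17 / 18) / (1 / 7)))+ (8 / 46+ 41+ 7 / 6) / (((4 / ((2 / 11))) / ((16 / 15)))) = 133936468 / 1354815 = 98.86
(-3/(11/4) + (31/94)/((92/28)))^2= 554932249/565583524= 0.98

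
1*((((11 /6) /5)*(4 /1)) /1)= 22 /15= 1.47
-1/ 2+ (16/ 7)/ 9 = -31/ 126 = -0.25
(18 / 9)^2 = 4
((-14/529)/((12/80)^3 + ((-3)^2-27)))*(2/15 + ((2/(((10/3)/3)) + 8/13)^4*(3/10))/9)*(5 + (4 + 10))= 5779441166912/163144109942775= 0.04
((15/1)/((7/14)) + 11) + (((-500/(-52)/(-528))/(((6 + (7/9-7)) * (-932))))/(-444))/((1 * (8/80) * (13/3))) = 41.00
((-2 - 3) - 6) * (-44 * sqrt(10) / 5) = 484 * sqrt(10) / 5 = 306.11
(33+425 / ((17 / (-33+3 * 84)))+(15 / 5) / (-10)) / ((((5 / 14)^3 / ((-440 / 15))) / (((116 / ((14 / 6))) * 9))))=-1586826707.56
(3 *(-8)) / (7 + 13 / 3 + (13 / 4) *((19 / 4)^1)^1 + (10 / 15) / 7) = -896 / 1003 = -0.89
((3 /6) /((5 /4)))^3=8 /125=0.06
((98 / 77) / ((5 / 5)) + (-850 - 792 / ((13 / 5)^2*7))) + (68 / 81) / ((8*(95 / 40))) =-17331776348 / 20027007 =-865.42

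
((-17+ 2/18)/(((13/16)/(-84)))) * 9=15714.46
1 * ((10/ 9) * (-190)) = -1900/ 9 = -211.11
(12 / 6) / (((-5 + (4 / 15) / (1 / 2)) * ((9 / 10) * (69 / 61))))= -6100 / 13869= -0.44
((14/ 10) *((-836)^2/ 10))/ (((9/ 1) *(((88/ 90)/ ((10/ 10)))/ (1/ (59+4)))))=7942/ 45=176.49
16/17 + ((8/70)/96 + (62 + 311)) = 5339897/14280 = 373.94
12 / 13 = 0.92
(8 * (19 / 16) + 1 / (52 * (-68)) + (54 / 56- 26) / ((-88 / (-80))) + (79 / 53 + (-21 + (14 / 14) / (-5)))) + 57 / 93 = -72372372411 / 2236714480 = -32.36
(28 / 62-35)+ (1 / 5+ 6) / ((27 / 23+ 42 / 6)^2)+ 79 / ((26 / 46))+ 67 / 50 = 37978380057 / 356090800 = 106.65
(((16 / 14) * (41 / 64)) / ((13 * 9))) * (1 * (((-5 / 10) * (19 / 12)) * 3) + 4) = 41 / 4032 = 0.01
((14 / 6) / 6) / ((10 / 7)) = 49 / 180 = 0.27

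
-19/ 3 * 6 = -38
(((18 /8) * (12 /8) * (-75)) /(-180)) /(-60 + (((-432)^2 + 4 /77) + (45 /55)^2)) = 38115 /5056650208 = 0.00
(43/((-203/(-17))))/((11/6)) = 4386/2233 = 1.96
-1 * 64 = -64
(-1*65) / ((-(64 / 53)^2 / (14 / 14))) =182585 / 4096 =44.58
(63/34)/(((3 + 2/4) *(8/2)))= 9/68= 0.13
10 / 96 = 5 / 48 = 0.10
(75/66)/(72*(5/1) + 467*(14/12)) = 0.00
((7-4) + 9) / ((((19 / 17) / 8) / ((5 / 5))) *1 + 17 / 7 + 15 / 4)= 3808 / 2005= 1.90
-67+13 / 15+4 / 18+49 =-16.91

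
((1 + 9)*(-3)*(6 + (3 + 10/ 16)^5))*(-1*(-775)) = -240727675125/ 16384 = -14692851.26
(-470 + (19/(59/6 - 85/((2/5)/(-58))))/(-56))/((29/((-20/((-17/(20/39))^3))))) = -38958339880000/4378457708803269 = -0.01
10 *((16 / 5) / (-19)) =-32 / 19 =-1.68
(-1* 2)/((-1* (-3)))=-2/3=-0.67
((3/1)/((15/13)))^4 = 28561/625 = 45.70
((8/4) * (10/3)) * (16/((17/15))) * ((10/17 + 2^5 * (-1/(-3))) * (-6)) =-1836800/289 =-6355.71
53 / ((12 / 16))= 212 / 3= 70.67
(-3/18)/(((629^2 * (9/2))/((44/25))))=-0.00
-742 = -742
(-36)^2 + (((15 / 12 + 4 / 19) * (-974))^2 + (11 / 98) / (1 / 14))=20468230595 / 10108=2024953.56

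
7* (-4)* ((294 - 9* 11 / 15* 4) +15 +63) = -48384 / 5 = -9676.80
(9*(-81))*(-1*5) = 3645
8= 8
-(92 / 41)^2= -8464 / 1681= -5.04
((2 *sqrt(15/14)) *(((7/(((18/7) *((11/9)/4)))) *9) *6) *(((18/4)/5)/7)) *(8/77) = 3888 *sqrt(210)/4235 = 13.30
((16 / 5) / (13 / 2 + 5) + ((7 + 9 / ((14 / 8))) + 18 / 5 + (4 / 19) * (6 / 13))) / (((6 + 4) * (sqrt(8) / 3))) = 9614637 * sqrt(2) / 7953400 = 1.71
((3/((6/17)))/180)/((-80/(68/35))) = -289/252000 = -0.00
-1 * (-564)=564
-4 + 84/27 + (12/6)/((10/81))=15.31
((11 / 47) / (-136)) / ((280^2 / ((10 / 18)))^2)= -11 / 127295749324800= -0.00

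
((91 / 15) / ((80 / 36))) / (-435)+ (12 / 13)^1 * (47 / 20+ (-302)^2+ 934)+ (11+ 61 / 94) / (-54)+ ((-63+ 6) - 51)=3386542452833 / 39867750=84944.41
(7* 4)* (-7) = -196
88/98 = 44/49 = 0.90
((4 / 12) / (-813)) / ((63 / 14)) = -2 / 21951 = -0.00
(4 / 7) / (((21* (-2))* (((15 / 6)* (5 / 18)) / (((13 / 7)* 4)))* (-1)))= 1248 / 8575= 0.15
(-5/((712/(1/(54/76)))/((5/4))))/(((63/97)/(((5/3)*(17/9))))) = -3916375/65400048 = -0.06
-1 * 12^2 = -144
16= 16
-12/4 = -3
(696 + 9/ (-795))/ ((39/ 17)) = 1045143/ 3445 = 303.38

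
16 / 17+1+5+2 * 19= 764 / 17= 44.94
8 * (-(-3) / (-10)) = -12 / 5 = -2.40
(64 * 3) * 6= 1152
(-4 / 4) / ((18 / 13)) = -13 / 18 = -0.72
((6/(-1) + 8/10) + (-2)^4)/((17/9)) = 486/85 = 5.72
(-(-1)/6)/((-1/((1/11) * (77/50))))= -7/300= -0.02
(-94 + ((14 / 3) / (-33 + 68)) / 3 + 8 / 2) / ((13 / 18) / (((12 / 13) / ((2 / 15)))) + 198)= -145728 / 320929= -0.45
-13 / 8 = -1.62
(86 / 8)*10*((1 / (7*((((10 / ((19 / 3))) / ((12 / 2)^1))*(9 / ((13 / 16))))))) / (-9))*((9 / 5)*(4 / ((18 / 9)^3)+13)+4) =-3005743 / 181440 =-16.57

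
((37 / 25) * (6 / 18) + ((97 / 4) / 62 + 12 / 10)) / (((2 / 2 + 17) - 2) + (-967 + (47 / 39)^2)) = -19656897 / 8954424400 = -0.00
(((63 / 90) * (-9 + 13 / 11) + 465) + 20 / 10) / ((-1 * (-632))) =3173 / 4345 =0.73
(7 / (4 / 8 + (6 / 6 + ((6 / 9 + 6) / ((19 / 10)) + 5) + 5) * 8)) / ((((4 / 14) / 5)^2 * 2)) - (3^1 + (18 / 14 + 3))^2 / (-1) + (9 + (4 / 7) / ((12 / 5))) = 558812041 / 7813932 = 71.51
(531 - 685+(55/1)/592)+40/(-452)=-10301689/66896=-154.00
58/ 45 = 1.29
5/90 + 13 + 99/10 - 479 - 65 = -23447/45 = -521.04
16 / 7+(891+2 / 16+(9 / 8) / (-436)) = 21813453 / 24416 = 893.41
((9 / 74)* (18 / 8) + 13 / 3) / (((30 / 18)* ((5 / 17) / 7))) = 486829 / 7400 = 65.79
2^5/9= 32/9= 3.56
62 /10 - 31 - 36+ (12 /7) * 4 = -1888 /35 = -53.94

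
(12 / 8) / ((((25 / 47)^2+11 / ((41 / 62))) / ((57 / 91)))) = 5162433 / 92951222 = 0.06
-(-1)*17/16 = 17/16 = 1.06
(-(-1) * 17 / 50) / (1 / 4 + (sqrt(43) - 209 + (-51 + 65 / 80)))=-563448 / 428836025 - 2176 * sqrt(43) / 428836025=-0.00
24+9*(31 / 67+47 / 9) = 5036 / 67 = 75.16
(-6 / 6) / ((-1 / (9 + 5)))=14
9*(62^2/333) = 3844/37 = 103.89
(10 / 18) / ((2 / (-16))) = -40 / 9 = -4.44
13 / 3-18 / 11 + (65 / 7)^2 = 143786 / 1617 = 88.92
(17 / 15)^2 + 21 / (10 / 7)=7193 / 450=15.98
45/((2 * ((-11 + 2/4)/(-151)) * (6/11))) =8305/14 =593.21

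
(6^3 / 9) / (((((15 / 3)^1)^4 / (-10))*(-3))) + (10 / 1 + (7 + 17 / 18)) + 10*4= 130663 / 2250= 58.07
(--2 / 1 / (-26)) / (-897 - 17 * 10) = 1 / 13871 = 0.00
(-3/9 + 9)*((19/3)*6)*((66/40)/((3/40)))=21736/3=7245.33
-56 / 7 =-8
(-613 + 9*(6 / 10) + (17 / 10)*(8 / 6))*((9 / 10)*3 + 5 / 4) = -35866 / 15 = -2391.07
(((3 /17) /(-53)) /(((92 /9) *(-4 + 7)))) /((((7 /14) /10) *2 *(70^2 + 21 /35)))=-225 /1015551338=-0.00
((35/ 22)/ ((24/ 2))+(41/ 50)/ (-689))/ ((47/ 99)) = 1792389/ 6476600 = 0.28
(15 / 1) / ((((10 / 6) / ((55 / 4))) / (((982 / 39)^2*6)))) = 79556730 / 169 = 470749.88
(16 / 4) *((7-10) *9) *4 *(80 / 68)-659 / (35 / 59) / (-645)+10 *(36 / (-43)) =-197600023 / 383775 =-514.89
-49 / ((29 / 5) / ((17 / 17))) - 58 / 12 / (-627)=-920849 / 109098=-8.44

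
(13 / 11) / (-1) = -13 / 11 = -1.18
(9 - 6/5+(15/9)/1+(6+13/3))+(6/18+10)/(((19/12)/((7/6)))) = 7813/285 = 27.41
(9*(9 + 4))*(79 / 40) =9243 / 40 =231.08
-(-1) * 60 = 60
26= 26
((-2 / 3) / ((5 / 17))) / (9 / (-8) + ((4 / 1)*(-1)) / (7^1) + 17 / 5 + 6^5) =-1904 / 6533271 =-0.00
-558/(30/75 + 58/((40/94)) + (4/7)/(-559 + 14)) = -1419180/347671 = -4.08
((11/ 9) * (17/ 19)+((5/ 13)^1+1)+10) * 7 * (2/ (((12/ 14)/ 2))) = 2718422/ 6669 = 407.62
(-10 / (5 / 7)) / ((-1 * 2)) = 7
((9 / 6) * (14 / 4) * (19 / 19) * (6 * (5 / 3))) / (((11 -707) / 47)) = -1645 / 464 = -3.55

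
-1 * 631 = -631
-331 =-331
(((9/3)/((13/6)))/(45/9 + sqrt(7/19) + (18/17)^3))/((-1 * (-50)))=2837468759/627849862900 -24137569 * sqrt(133)/627849862900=0.00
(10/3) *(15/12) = 25/6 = 4.17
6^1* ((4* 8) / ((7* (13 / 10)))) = 1920 / 91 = 21.10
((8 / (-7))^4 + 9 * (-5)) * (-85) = 8835665 / 2401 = 3679.99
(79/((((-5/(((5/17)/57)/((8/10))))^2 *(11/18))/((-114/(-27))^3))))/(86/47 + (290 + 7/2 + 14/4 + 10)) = 352735/6727676373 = 0.00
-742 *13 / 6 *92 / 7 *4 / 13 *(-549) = 3569232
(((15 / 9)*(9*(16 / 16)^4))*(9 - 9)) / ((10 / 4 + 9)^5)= 0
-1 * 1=-1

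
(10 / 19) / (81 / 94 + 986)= 188 / 352507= 0.00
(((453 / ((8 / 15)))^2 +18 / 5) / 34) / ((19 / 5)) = 230861277 / 41344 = 5583.91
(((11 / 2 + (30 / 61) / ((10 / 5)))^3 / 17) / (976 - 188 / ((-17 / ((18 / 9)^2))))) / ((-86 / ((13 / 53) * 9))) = -40303235817 / 143549960631296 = -0.00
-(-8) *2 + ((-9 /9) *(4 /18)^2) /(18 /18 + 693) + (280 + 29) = 9134773 /28107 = 325.00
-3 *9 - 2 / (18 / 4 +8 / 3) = -1173 / 43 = -27.28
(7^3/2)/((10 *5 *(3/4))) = 343/75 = 4.57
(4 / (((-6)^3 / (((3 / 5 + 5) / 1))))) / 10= -7 / 675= -0.01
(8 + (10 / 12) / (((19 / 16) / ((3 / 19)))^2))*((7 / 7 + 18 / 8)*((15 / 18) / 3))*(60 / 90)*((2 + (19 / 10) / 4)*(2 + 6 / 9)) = 37340446 / 1172889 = 31.84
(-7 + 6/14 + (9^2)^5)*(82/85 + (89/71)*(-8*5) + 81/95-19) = -234742555709.68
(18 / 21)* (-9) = -54 / 7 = -7.71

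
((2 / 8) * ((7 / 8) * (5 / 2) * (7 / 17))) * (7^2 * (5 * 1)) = 60025 / 1088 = 55.17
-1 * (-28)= 28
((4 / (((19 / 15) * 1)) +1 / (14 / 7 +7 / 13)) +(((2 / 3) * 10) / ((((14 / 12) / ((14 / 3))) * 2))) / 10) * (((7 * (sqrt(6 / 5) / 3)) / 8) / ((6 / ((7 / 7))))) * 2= 7147 * sqrt(30) / 75240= 0.52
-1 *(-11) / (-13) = -11 / 13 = -0.85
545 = 545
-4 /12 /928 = -1 /2784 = -0.00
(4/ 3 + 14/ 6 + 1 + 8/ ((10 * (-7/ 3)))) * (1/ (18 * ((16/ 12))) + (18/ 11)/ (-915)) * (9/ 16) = 728897/ 7515200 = 0.10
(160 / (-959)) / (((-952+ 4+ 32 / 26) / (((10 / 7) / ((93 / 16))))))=83200 / 1920998793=0.00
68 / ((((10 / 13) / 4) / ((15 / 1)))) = 5304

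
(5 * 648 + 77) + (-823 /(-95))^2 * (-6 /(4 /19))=1119163 /950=1178.07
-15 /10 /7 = -3 /14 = -0.21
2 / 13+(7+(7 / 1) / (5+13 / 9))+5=13.24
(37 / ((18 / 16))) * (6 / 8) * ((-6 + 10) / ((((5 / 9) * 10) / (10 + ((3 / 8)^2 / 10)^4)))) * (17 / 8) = 3165860671580607 / 8388608000000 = 377.40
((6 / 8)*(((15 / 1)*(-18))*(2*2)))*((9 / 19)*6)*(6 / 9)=-29160 / 19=-1534.74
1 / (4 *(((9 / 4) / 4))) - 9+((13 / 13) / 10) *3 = -743 / 90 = -8.26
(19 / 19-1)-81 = -81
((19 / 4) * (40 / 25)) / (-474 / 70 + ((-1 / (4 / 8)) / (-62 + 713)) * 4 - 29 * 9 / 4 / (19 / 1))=-0.74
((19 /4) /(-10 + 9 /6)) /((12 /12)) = -19 /34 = -0.56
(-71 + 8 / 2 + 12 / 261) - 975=-90650 / 87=-1041.95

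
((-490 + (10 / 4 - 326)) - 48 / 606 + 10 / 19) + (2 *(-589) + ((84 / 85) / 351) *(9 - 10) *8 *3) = -25332965927 / 12722970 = -1991.12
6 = 6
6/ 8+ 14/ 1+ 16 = 123/ 4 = 30.75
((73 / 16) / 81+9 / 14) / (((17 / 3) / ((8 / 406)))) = 6343 / 2608956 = 0.00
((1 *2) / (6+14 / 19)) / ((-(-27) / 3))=19 / 576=0.03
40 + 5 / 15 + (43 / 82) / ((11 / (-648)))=12775 / 1353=9.44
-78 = -78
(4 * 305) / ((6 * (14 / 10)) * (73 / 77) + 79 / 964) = 64684400 / 426577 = 151.64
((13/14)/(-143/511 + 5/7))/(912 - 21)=949/395604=0.00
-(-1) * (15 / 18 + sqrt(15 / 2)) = 5 / 6 + sqrt(30) / 2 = 3.57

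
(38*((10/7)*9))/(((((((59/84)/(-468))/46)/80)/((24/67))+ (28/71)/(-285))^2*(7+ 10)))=428726526903851127605821440/28610485450589068913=14984944.16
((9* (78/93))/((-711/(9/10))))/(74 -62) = -39/48980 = -0.00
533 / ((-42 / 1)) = -533 / 42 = -12.69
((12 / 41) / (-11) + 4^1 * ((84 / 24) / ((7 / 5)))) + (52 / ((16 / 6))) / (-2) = 0.22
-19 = -19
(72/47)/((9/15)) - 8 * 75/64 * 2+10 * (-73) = -140285/188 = -746.20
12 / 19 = 0.63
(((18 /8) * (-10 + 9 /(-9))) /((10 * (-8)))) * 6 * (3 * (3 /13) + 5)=10989 /1040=10.57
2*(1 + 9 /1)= 20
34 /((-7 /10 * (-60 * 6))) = 17 /126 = 0.13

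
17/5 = 3.40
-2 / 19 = -0.11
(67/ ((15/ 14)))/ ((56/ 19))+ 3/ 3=1333/ 60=22.22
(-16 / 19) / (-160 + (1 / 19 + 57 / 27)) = 0.01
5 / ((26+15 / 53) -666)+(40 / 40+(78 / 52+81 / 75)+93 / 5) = 22.17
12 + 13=25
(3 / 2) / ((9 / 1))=1 / 6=0.17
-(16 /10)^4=-4096 /625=-6.55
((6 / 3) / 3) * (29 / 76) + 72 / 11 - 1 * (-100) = 133927 / 1254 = 106.80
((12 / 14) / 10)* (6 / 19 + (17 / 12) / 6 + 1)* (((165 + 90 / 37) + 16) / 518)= 0.05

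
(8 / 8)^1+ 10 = 11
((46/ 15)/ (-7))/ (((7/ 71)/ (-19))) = 62054/ 735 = 84.43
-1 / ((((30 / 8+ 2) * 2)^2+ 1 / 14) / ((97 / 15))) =-0.05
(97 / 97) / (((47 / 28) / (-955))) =-26740 / 47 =-568.94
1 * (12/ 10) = 6/ 5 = 1.20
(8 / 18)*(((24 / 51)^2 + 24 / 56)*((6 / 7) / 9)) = 0.03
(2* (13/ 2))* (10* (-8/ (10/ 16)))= -1664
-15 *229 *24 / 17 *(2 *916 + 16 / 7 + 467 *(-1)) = -46413720 / 7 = -6630531.43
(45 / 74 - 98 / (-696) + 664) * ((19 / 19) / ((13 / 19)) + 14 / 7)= 128389605 / 55796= 2301.05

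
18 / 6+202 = 205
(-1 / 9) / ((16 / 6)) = -1 / 24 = -0.04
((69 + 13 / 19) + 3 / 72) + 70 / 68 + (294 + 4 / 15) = 14148251 / 38760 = 365.02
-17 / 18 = -0.94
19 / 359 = 0.05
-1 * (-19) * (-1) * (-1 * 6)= 114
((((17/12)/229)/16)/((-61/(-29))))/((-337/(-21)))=3451/301283392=0.00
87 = 87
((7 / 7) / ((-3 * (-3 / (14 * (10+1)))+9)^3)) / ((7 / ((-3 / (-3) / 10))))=260876 / 13573524375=0.00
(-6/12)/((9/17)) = -17/18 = -0.94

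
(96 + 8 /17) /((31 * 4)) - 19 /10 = -5913 /5270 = -1.12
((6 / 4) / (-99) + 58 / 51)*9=3777 / 374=10.10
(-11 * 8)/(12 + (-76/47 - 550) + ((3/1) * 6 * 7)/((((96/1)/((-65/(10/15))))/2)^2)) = 2117632/475119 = 4.46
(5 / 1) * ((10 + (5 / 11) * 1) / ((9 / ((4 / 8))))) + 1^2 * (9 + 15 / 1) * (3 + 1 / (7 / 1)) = 78.33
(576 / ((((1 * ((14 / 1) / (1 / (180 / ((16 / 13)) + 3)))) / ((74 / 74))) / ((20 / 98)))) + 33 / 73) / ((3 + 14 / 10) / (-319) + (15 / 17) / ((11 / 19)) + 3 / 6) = 45784599410 / 181068551979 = 0.25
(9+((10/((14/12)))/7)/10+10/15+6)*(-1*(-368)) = 854128/147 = 5810.39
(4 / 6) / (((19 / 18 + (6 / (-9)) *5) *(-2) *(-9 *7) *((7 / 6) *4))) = -1 / 2009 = -0.00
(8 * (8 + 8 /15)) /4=256 /15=17.07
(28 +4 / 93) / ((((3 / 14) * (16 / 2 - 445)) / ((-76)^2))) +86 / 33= -121912174 / 70587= -1727.12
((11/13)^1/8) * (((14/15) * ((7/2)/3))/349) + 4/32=25588/204165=0.13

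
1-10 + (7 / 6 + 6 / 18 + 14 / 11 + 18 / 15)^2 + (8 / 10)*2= 101429 / 12100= 8.38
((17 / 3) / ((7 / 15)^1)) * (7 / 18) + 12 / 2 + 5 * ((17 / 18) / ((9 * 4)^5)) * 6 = 1944995413 / 181398528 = 10.72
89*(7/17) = 623/17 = 36.65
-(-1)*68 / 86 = 34 / 43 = 0.79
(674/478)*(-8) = -2696/239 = -11.28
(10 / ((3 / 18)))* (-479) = -28740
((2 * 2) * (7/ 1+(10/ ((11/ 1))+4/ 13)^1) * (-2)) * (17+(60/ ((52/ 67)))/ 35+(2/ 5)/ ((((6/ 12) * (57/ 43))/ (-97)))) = 1917720320/ 741741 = 2585.43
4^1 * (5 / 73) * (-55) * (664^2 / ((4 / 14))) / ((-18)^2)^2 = -221.51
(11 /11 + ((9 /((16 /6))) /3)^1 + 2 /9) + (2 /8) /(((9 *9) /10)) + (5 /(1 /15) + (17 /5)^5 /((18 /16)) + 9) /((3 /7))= 2310003433 /2025000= 1140.74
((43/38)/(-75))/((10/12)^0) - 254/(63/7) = -241429/8550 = -28.24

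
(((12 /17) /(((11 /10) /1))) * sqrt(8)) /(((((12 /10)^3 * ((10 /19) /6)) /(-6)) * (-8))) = 8.98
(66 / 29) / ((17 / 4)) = 0.54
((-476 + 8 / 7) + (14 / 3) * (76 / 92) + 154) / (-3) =153112 / 1449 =105.67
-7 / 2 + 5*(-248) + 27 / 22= -13665 / 11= -1242.27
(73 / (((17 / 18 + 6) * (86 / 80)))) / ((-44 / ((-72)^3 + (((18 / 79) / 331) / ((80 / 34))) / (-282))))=12055238120665827 / 145329604750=82951.01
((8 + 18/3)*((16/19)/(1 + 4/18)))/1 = 9.65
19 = 19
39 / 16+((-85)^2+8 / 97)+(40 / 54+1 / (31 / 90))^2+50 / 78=102355431002467 / 14134680144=7241.44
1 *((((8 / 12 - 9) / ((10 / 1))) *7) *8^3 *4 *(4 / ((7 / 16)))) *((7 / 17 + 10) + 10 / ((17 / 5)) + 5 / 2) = -88309760 / 51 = -1731563.92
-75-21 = -96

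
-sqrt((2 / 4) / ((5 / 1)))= -0.32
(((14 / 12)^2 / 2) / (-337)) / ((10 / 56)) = -343 / 30330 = -0.01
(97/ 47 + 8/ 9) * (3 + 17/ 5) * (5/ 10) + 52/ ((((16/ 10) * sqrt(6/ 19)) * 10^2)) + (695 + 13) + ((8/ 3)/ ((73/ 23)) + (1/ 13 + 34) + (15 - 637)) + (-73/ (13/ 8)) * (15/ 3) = -93.67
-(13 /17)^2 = -169 /289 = -0.58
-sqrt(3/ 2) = -sqrt(6)/ 2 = -1.22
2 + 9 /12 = 11 /4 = 2.75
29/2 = 14.50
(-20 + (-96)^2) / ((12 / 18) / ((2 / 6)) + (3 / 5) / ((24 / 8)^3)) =413820 / 91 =4547.47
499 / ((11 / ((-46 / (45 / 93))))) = -711574 / 165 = -4312.57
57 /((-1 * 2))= -57 /2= -28.50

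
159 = 159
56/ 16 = 7/ 2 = 3.50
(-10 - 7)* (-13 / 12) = 221 / 12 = 18.42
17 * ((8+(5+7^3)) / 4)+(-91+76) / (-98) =148289 / 98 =1513.15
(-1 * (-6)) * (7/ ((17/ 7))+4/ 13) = 4230/ 221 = 19.14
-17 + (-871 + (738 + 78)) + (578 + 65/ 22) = 508.95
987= 987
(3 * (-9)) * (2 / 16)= -27 / 8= -3.38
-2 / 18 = -0.11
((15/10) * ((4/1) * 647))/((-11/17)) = -65994/11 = -5999.45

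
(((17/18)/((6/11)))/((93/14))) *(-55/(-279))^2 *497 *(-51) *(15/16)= -167278582625/694964448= -240.70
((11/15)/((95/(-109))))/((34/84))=-16786/8075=-2.08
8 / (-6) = -1.33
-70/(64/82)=-1435/16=-89.69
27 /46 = 0.59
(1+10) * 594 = 6534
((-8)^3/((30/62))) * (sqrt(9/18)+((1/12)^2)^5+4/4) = -383887658195/362797056 - 7936 * sqrt(2)/15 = -1806.35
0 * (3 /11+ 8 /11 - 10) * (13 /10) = 0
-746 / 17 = -43.88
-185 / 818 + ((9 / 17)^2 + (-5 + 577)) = 135234737 / 236402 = 572.05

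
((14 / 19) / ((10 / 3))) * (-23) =-483 / 95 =-5.08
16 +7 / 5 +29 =232 / 5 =46.40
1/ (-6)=-1/ 6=-0.17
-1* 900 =-900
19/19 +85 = 86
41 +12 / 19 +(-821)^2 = 12807570 / 19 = 674082.63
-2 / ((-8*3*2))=1 / 24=0.04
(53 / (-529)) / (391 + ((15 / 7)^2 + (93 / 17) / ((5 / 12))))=-220745 / 900529396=-0.00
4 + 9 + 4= 17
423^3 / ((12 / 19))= 479350791 / 4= 119837697.75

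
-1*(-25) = 25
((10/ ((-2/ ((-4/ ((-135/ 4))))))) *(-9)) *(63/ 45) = 112/ 15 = 7.47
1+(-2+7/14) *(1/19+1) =-11/19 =-0.58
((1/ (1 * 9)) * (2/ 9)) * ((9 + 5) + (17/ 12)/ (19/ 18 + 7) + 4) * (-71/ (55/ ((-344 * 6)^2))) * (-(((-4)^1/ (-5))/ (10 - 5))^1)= 236192975872/ 598125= 394888.99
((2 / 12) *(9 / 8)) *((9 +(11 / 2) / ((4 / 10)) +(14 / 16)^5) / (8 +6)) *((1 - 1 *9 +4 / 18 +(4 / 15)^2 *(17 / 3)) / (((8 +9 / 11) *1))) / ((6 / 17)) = -16895115457 / 22885171200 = -0.74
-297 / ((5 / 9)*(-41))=2673 / 205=13.04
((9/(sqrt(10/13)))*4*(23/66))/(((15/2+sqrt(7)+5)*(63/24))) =-736*sqrt(910)/229845+1840*sqrt(130)/45969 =0.36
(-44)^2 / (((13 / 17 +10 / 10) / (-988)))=-16258528 / 15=-1083901.87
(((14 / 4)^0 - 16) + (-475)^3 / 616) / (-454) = 107181115 / 279664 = 383.25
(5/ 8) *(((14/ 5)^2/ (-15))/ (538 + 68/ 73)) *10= -3577/ 590130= -0.01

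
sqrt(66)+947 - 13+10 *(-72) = sqrt(66)+214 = 222.12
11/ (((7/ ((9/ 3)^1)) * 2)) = 33/ 14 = 2.36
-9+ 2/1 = -7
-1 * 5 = -5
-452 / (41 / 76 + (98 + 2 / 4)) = -34352 / 7527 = -4.56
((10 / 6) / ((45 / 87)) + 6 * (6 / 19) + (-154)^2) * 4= 16225244 / 171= 94884.47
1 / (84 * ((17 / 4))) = 1 / 357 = 0.00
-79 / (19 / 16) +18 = -48.53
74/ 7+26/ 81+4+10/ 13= 115442/ 7371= 15.66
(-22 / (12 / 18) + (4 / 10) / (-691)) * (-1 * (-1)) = -114017 / 3455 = -33.00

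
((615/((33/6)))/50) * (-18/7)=-2214/385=-5.75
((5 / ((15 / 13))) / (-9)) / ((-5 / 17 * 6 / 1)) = 0.27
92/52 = 23/13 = 1.77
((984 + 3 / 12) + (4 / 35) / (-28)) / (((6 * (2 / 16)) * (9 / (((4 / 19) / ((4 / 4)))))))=3858244 / 125685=30.70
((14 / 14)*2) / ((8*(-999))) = -1 / 3996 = -0.00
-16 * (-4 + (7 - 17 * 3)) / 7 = 768 / 7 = 109.71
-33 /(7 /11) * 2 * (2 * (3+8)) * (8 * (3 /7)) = -383328 /49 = -7823.02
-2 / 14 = -1 / 7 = -0.14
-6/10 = -3/5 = -0.60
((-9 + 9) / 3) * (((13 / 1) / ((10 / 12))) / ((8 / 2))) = 0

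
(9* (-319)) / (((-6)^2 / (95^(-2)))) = -319 / 36100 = -0.01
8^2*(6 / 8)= 48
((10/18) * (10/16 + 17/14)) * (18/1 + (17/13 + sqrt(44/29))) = 515 * sqrt(319)/7308 + 129265/6552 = 20.99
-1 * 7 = -7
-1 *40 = -40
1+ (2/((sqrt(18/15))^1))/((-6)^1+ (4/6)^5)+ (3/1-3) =1-81*sqrt(30)/1426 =0.69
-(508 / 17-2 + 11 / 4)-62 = -6299 / 68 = -92.63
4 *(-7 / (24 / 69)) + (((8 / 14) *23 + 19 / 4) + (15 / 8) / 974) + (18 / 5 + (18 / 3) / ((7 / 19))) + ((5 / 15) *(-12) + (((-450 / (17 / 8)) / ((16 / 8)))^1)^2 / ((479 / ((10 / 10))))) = -880184052833 / 37752902320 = -23.31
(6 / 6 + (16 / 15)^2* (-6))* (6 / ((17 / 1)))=-874 / 425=-2.06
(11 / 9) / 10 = 11 / 90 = 0.12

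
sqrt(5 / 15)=sqrt(3) / 3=0.58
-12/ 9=-4/ 3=-1.33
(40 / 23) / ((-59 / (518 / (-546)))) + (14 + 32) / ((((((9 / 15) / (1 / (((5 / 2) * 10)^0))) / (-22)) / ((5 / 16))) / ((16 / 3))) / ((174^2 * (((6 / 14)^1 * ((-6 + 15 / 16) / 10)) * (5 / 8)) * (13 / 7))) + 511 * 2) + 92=1819180729893084589 / 19758031398981057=92.07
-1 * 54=-54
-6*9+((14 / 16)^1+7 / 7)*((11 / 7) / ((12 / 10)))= -5773 / 112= -51.54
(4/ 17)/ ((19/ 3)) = 0.04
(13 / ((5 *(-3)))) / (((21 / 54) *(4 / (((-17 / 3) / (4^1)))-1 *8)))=663 / 3220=0.21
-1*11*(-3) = 33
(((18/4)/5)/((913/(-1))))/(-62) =9/566060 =0.00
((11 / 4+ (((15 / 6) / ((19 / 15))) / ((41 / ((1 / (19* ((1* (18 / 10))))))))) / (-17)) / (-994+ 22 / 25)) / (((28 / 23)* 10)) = -954857765 / 4198082700672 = -0.00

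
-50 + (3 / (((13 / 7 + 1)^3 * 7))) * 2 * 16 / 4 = -49853 / 1000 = -49.85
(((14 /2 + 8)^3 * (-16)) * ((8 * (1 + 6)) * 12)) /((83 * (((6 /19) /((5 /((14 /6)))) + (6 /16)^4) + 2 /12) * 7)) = -6051594240000 /32343191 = -187105.66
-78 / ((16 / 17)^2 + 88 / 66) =-2601 / 74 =-35.15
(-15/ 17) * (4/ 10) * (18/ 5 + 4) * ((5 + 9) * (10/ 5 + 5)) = -22344/ 85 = -262.87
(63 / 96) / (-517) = -21 / 16544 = -0.00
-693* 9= -6237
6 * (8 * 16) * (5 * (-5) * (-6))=115200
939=939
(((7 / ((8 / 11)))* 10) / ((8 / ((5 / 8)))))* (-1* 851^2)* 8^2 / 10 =-34852173.12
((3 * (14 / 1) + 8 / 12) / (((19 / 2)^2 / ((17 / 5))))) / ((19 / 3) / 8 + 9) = 69632 / 424175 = 0.16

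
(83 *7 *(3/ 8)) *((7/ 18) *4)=338.92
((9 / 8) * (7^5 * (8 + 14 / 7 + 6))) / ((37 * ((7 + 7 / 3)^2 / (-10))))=-138915 / 148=-938.61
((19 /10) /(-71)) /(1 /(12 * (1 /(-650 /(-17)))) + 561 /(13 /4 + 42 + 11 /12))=-268413 /153841735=-0.00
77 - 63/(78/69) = 553/26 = 21.27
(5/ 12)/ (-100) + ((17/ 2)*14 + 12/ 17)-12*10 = -1217/ 4080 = -0.30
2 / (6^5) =1 / 3888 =0.00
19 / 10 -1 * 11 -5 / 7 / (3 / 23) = -3061 / 210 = -14.58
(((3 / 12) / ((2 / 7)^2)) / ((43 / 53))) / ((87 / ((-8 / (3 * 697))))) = -0.00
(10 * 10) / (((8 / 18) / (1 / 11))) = 225 / 11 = 20.45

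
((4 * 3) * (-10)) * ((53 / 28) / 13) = -1590 / 91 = -17.47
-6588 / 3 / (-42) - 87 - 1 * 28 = -439 / 7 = -62.71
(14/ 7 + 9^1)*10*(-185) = -20350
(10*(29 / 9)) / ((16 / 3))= 145 / 24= 6.04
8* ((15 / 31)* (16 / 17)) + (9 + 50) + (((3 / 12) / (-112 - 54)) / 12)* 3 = 87682001 / 1399712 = 62.64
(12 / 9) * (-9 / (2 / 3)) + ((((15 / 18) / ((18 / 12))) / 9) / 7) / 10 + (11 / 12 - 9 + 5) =-47815 / 2268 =-21.08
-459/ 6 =-153/ 2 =-76.50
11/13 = 0.85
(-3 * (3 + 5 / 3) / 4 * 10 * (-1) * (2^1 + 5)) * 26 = 6370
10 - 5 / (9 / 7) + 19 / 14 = 941 / 126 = 7.47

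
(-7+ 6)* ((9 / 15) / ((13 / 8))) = -24 / 65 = -0.37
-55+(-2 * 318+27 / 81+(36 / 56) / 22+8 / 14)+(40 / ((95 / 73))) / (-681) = -916746415 / 1328404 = -690.11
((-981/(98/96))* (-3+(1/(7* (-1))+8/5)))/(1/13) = 33055776/1715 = 19274.50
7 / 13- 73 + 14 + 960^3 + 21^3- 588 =11501679989 / 13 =884744614.54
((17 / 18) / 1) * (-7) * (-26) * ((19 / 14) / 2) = 4199 / 36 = 116.64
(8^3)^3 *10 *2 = 2684354560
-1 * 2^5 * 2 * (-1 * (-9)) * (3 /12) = -144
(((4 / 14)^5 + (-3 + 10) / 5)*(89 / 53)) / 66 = 10485001 / 293954430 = 0.04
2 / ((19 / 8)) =16 / 19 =0.84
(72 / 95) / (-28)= -18 / 665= -0.03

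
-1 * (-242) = 242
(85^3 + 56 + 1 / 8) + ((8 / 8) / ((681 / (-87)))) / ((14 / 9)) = 7807469417 / 12712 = 614181.04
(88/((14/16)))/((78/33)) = 3872/91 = 42.55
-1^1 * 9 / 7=-9 / 7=-1.29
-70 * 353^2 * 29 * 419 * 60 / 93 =-2119773542600 / 31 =-68379791696.77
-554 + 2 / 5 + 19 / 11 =-30353 / 55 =-551.87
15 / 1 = 15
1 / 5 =0.20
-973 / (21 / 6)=-278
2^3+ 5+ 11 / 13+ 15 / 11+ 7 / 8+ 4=22977 / 1144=20.08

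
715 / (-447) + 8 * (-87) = -311827 / 447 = -697.60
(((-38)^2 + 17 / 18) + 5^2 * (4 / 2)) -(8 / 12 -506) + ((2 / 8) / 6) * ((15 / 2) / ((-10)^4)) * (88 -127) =576079649 / 288000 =2000.28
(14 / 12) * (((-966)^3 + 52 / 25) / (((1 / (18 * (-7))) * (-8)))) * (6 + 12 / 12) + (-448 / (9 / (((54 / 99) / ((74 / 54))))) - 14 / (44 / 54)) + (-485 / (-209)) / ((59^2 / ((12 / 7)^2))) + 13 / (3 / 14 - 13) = -1368761922100359272711609 / 11805140189150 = -115946265793.47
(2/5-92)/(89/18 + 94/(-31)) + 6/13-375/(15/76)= -135064822/69355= -1947.44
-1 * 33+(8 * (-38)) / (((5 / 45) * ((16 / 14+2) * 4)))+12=-2625 / 11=-238.64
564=564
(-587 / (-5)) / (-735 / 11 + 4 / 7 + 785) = 45199 / 276720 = 0.16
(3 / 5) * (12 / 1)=36 / 5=7.20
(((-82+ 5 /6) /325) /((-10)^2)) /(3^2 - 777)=487 /149760000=0.00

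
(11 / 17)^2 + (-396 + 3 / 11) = -1256686 / 3179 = -395.31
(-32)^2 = 1024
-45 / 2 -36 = -117 / 2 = -58.50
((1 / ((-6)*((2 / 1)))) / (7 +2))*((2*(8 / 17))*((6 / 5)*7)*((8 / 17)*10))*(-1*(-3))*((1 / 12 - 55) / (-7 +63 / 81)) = -2636 / 289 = -9.12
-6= -6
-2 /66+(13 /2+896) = 59563 /66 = 902.47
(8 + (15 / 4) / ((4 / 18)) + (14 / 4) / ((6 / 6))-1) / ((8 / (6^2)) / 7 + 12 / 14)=1971 / 64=30.80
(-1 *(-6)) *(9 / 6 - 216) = -1287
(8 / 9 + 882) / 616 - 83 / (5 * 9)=-0.41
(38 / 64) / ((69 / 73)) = 1387 / 2208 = 0.63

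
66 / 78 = 11 / 13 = 0.85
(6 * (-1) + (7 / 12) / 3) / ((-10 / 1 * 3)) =209 / 1080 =0.19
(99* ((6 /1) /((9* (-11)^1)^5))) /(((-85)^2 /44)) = -8 /21031230825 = -0.00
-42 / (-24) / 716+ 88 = 88.00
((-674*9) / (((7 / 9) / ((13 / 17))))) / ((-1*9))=662.67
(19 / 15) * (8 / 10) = 76 / 75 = 1.01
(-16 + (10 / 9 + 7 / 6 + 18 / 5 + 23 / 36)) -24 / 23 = -14527 / 1380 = -10.53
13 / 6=2.17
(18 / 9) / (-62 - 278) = -1 / 170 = -0.01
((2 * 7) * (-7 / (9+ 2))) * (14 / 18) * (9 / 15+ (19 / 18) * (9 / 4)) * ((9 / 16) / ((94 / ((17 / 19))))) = -693889 / 6286720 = -0.11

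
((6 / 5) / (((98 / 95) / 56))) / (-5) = -456 / 35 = -13.03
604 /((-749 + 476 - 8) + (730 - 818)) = -604 /369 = -1.64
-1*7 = -7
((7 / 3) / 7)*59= 59 / 3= 19.67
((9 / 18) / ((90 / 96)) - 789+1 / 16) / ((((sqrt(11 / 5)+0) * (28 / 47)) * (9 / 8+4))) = -1270457 * sqrt(55) / 54120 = -174.09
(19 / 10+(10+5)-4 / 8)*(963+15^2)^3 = 137487487104 / 5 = 27497497420.80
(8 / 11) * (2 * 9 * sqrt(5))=144 * sqrt(5) / 11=29.27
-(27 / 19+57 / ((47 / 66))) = -72747 / 893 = -81.46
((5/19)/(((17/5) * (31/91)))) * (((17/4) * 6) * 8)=27300/589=46.35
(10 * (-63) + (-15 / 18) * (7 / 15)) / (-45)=11347 / 810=14.01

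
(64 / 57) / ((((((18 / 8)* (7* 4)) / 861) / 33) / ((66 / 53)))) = 635008 / 1007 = 630.59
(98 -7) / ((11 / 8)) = 728 / 11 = 66.18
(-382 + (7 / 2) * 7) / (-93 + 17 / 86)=30745 / 7981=3.85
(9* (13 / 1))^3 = 1601613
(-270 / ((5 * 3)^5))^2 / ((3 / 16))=64 / 94921875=0.00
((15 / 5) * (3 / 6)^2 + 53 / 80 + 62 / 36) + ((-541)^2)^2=85662167764.13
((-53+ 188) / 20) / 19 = 27 / 76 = 0.36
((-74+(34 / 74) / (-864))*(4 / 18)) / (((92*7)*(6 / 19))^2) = -0.00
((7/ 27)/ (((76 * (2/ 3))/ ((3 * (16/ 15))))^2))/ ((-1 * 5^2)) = -28/ 676875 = -0.00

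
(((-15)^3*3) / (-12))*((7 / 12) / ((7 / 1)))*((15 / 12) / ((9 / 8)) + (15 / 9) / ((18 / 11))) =14375 / 96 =149.74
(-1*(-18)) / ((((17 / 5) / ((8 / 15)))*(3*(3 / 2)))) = 32 / 51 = 0.63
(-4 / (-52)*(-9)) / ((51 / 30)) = -90 / 221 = -0.41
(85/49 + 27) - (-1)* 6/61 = 86182/2989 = 28.83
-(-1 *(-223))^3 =-11089567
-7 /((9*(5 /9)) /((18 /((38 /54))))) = -3402 /95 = -35.81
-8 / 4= -2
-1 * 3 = -3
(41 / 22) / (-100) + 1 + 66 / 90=11317 / 6600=1.71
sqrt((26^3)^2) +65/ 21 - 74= 367607/ 21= 17505.10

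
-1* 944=-944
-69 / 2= -34.50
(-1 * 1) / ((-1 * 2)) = 0.50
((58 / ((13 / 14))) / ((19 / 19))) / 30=406 / 195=2.08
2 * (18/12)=3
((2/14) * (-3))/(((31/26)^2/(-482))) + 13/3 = 3019939/20181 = 149.64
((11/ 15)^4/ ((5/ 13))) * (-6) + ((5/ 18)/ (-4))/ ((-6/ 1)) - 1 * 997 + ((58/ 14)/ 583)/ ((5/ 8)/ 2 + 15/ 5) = -292432923630083/ 291995550000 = -1001.50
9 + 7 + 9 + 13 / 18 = 463 / 18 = 25.72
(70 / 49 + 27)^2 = 39601 / 49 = 808.18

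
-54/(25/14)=-756/25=-30.24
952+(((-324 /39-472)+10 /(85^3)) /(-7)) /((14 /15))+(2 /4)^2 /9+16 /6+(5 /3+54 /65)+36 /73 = 42405784583017 /41122694340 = 1031.20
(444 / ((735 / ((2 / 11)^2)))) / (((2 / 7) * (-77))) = -296 / 326095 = -0.00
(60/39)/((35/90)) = 360/91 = 3.96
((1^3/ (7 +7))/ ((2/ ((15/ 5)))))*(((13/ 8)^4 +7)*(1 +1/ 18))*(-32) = -50.57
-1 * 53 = -53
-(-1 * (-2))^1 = -2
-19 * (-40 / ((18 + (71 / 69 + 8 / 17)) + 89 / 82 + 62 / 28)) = 33.33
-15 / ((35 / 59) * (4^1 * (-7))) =177 / 196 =0.90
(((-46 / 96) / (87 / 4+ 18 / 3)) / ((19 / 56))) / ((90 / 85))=-2737 / 56943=-0.05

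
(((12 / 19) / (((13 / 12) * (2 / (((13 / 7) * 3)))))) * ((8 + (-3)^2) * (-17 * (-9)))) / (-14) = -280908 / 931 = -301.73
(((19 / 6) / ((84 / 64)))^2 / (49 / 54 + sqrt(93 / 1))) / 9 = -46208 / 7257249 + 92416 * sqrt(93) / 13170563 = 0.06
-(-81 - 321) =402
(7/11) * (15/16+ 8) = 91/16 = 5.69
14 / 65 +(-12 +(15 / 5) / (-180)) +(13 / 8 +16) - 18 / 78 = 1745 / 312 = 5.59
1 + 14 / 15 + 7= 134 / 15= 8.93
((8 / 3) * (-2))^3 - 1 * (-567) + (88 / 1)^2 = 220301 / 27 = 8159.30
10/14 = 5/7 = 0.71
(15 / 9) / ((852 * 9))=5 / 23004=0.00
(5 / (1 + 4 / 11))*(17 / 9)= 6.93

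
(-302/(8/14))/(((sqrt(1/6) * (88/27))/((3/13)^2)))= -256851 * sqrt(6)/29744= -21.15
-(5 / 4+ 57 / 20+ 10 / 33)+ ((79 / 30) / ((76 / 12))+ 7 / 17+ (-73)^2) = 5325.42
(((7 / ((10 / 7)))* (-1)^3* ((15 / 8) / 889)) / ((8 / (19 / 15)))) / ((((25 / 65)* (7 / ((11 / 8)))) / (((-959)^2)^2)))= -2298074306164637 / 3251200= -706838799.88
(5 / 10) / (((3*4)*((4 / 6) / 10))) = 5 / 8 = 0.62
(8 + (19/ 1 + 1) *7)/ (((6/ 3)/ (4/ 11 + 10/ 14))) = 6142/ 77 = 79.77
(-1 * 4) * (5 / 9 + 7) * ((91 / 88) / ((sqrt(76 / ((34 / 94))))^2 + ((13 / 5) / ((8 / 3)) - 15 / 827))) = -248563120 / 1678755177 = -0.15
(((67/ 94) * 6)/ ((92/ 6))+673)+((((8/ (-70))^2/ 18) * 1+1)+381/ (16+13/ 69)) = 18579232068757/ 26624867850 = 697.81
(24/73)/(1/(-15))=-360/73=-4.93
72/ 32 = 9/ 4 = 2.25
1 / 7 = 0.14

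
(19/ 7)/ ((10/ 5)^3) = 19/ 56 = 0.34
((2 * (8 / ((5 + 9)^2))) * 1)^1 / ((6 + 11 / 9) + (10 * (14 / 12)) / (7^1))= 9 / 980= 0.01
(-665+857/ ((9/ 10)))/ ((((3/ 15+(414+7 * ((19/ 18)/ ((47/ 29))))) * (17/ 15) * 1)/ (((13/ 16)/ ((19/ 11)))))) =1303033875/ 4577170984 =0.28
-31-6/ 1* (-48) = 257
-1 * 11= -11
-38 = -38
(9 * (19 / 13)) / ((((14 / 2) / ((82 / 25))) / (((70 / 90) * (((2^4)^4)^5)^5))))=4023145310059403582683922069980692500205681625227930232990167277490328995102238581232987460410454741377137141933540594679808 / 325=12378908646336626408258220000000000000000000000000000000000000000000000000000000000000000000000000000000000000000000000000.00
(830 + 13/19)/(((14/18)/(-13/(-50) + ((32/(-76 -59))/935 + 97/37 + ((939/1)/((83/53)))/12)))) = 61586559222193/1091126300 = 56443.11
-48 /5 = -9.60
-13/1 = -13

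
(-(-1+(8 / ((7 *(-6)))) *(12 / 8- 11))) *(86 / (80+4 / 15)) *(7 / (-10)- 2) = 459 / 196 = 2.34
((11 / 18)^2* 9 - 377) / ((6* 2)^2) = -13451 / 5184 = -2.59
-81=-81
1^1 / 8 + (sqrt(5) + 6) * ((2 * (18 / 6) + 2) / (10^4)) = sqrt(5) / 1250 + 649 / 5000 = 0.13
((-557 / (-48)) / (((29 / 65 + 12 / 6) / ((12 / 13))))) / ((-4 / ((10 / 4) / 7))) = -13925 / 35616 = -0.39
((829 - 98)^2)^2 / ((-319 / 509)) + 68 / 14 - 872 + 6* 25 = -1017385001459103 / 2233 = -455613525060.06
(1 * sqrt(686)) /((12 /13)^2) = 1183 * sqrt(14) /144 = 30.74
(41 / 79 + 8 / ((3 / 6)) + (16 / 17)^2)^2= 157902122161 / 521254561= 302.93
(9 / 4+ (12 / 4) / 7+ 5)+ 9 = 467 / 28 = 16.68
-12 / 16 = -3 / 4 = -0.75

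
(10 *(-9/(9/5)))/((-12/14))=175/3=58.33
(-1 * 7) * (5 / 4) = -35 / 4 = -8.75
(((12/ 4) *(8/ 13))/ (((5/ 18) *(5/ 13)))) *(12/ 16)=324/ 25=12.96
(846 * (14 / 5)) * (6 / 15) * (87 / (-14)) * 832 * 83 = -10165319424 / 25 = -406612776.96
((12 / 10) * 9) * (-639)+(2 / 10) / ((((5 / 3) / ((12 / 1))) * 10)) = -862632 / 125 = -6901.06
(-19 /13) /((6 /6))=-19 /13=-1.46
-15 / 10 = -3 / 2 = -1.50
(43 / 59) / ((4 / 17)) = 731 / 236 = 3.10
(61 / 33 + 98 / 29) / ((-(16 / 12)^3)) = -45027 / 20416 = -2.21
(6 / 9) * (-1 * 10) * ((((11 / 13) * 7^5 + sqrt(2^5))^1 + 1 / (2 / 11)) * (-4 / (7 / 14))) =640 * sqrt(2) / 3 + 9863920 / 13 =759064.78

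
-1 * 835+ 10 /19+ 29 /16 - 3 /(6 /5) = -253889 /304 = -835.16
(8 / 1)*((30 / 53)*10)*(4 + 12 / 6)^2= 86400 / 53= 1630.19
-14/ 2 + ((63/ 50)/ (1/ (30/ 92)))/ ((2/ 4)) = -1421/ 230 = -6.18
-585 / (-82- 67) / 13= 45 / 149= 0.30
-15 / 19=-0.79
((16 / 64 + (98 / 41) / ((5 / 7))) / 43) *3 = 8847 / 35260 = 0.25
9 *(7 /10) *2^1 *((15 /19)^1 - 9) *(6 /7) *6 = -50544 /95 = -532.04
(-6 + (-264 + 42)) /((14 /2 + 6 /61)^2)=-848388 /187489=-4.53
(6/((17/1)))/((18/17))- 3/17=8/51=0.16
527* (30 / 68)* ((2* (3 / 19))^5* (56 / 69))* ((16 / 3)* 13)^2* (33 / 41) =5353577349120 / 2334961357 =2292.79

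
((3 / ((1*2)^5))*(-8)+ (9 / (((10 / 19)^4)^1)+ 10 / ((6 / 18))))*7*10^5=102577230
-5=-5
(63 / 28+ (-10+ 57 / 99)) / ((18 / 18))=-947 / 132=-7.17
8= 8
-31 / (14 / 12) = -26.57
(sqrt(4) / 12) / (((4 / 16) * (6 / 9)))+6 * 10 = 61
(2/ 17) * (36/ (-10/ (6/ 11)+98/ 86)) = -0.25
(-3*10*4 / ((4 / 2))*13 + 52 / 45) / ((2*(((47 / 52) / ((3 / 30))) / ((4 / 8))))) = -227812 / 10575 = -21.54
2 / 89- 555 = -49393 / 89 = -554.98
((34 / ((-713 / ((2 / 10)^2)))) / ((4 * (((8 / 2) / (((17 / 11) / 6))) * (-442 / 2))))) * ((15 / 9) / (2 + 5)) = 17 / 513873360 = 0.00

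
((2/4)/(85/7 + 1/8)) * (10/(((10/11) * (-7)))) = -44/687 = -0.06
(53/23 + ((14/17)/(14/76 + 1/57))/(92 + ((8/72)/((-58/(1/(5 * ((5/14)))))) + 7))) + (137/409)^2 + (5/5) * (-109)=-1125372065536393/10562686411532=-106.54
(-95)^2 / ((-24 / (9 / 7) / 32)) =-108300 / 7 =-15471.43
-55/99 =-5/9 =-0.56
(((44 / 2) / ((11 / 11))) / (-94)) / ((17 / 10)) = -110 / 799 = -0.14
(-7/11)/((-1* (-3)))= -7/33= -0.21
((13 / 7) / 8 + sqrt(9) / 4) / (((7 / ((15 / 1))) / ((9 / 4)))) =7425 / 1568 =4.74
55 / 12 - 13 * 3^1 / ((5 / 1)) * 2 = -661 / 60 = -11.02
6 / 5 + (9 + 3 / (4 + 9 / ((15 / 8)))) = 2319 / 220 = 10.54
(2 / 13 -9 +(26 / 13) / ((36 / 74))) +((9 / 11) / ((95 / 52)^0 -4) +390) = 495485 / 1287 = 384.99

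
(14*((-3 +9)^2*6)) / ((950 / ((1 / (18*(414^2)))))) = 7 / 6784425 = 0.00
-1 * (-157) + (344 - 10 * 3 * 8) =261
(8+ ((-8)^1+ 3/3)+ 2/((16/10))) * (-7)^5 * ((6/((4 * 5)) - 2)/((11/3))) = 7714413/440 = 17532.76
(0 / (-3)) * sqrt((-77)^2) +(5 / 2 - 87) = -169 / 2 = -84.50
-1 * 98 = -98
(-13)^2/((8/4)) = 169/2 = 84.50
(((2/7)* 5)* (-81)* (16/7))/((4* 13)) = -3240/637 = -5.09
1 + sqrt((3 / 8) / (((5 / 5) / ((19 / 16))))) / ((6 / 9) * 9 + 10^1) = sqrt(114) / 256 + 1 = 1.04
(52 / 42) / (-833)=-26 / 17493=-0.00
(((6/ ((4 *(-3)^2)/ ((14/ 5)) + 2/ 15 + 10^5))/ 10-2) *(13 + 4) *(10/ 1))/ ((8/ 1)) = -1785226525/ 42005456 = -42.50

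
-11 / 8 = -1.38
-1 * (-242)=242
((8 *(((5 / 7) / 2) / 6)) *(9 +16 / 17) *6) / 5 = 676 / 119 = 5.68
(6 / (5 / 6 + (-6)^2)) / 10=18 / 1105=0.02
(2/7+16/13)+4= 502/91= 5.52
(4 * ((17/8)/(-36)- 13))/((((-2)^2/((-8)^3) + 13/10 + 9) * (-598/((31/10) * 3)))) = 466364/5908539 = 0.08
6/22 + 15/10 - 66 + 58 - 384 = -8585/22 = -390.23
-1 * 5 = -5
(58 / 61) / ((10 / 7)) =203 / 305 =0.67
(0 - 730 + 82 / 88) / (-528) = 10693 / 7744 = 1.38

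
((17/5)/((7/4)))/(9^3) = 68/25515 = 0.00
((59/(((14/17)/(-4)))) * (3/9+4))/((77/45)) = -391170/539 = -725.73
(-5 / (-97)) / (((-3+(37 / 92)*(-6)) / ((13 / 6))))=-1495 / 72459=-0.02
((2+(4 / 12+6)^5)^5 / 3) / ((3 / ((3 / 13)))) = 93167875188011344378602738615625 / 33044255768277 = 2819487775465470010.06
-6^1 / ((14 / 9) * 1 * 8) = -27 / 56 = -0.48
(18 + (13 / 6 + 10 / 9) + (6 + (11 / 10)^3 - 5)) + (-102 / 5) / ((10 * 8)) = 26273 / 1125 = 23.35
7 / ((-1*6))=-7 / 6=-1.17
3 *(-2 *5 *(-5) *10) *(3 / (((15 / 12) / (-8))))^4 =1019215872 / 5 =203843174.40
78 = 78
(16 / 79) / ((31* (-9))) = -16 / 22041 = -0.00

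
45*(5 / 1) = 225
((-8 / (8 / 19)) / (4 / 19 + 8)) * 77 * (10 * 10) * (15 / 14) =-496375 / 26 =-19091.35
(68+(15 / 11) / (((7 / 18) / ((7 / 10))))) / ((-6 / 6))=-775 / 11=-70.45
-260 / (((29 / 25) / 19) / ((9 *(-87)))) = 3334500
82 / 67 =1.22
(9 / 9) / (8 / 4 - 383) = -1 / 381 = -0.00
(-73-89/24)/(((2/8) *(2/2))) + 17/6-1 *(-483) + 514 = 693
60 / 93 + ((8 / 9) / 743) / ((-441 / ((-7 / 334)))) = 1407078664 / 2180971737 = 0.65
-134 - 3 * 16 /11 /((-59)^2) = -5131042 /38291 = -134.00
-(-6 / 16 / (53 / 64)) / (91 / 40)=960 / 4823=0.20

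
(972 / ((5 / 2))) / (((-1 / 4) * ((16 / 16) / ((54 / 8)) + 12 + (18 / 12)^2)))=-839808 / 7775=-108.01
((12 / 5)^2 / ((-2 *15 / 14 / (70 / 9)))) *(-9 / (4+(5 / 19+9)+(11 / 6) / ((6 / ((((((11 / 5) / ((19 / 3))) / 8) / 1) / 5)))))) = 8580096 / 604921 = 14.18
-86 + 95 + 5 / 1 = 14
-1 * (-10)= 10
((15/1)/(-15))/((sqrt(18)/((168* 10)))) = -280* sqrt(2) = -395.98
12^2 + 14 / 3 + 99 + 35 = 848 / 3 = 282.67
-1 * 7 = -7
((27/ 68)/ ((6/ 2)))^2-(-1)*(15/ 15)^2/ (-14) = -0.05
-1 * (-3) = 3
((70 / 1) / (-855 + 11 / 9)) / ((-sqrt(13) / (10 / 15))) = 105* sqrt(13) / 24973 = 0.02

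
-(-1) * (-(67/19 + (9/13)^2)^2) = -165431044/10310521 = -16.04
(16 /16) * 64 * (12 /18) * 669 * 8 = 228352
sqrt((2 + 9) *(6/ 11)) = sqrt(6) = 2.45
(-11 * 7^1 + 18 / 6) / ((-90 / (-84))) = -1036 / 15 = -69.07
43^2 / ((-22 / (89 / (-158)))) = 164561 / 3476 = 47.34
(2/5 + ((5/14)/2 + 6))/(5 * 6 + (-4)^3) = -921/4760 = -0.19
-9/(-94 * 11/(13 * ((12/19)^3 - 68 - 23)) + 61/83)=-6044524551/1082248811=-5.59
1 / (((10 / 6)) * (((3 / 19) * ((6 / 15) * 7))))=19 / 14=1.36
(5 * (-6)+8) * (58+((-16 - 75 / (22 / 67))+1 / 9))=36887 / 9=4098.56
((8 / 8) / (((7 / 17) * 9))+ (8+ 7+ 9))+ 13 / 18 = 3149 / 126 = 24.99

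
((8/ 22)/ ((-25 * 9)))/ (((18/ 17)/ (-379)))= 12886/ 22275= 0.58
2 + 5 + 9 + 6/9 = 50/3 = 16.67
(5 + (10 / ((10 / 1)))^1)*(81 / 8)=243 / 4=60.75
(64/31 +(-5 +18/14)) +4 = 510/217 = 2.35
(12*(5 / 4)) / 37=0.41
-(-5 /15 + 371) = -1112 /3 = -370.67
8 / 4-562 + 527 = -33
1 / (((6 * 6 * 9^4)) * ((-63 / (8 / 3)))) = -2 / 11160261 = -0.00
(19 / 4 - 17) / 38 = -49 / 152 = -0.32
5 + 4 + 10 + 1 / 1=20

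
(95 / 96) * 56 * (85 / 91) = 8075 / 156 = 51.76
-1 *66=-66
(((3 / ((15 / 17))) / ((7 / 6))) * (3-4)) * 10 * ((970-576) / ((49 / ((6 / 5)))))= -482256 / 1715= -281.20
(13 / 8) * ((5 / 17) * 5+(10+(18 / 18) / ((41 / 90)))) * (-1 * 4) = -123825 / 1394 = -88.83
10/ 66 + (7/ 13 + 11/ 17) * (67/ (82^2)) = 4004651/ 24519066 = 0.16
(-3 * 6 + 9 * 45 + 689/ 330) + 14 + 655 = 349169/ 330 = 1058.09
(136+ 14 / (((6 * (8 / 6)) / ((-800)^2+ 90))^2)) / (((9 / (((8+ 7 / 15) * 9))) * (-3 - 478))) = -30353068379467 / 19240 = -1577602306.63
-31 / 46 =-0.67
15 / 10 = 3 / 2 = 1.50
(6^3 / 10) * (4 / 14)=216 / 35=6.17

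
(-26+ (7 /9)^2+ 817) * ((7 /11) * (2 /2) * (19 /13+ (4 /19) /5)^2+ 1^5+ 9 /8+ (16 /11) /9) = 655801985083 /222377805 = 2949.04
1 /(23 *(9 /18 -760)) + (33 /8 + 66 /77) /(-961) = -1465 /279496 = -0.01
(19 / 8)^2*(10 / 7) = 1805 / 224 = 8.06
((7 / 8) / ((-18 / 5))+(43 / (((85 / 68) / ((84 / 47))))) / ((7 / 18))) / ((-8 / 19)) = -101491597 / 270720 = -374.90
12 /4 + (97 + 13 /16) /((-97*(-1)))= 6221 /1552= 4.01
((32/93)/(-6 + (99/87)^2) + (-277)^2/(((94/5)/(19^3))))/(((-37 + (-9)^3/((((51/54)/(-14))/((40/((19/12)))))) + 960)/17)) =1737.32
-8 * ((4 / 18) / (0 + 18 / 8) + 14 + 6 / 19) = -177472 / 1539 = -115.32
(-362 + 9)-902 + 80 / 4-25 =-1260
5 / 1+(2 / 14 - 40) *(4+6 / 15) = -5963 / 35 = -170.37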